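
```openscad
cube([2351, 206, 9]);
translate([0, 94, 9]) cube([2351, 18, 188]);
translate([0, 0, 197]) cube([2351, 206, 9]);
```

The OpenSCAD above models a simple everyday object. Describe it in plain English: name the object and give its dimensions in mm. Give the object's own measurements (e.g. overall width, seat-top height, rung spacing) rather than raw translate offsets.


An I-beam lying along x, 2351 mm long. Overall section height 206 mm. Two flanges 206 mm wide (y) and 9 mm thick, one on the floor and one at the top; a web 18 mm thick runs between them, centred on the flange width.


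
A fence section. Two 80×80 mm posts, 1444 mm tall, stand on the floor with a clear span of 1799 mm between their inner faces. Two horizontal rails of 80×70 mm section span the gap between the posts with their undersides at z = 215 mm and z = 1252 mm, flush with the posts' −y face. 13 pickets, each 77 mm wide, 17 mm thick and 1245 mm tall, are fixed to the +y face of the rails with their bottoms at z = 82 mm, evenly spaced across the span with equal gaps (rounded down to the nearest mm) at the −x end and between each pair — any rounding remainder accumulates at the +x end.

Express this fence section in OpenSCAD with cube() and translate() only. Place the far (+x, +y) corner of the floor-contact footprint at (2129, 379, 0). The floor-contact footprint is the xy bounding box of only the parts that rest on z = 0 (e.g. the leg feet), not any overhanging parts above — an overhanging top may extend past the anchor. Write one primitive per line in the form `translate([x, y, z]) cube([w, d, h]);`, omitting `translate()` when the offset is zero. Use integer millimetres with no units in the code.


translate([170, 299, 0]) cube([80, 80, 1444]);
translate([2049, 299, 0]) cube([80, 80, 1444]);
translate([250, 299, 215]) cube([1799, 80, 70]);
translate([250, 299, 1252]) cube([1799, 80, 70]);
translate([307, 379, 82]) cube([77, 17, 1245]);
translate([441, 379, 82]) cube([77, 17, 1245]);
translate([575, 379, 82]) cube([77, 17, 1245]);
translate([709, 379, 82]) cube([77, 17, 1245]);
translate([843, 379, 82]) cube([77, 17, 1245]);
translate([977, 379, 82]) cube([77, 17, 1245]);
translate([1111, 379, 82]) cube([77, 17, 1245]);
translate([1245, 379, 82]) cube([77, 17, 1245]);
translate([1379, 379, 82]) cube([77, 17, 1245]);
translate([1513, 379, 82]) cube([77, 17, 1245]);
translate([1647, 379, 82]) cube([77, 17, 1245]);
translate([1781, 379, 82]) cube([77, 17, 1245]);
translate([1915, 379, 82]) cube([77, 17, 1245]);


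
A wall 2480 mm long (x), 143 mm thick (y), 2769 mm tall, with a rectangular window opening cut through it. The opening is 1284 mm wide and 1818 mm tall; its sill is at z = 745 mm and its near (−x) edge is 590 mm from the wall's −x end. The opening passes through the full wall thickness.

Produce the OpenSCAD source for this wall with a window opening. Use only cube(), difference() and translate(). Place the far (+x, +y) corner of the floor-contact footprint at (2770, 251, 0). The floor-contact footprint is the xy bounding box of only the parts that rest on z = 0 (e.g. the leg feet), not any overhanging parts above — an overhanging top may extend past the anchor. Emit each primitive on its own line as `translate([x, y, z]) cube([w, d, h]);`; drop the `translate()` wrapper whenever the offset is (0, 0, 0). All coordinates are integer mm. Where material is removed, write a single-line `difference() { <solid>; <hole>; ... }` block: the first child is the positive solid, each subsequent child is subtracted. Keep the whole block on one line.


difference() { translate([290, 108, 0]) cube([2480, 143, 2769]); translate([880, 108, 745]) cube([1284, 143, 1818]); }


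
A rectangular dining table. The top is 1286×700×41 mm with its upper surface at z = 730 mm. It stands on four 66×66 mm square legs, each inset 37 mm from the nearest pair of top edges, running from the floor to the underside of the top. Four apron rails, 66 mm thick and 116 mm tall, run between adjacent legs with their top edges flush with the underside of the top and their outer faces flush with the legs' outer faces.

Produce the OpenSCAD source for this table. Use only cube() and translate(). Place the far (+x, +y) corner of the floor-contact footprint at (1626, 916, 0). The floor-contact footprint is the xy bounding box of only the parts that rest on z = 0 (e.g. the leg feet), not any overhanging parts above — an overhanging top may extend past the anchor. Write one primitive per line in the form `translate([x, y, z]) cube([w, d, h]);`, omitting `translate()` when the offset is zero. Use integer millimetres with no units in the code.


translate([377, 253, 689]) cube([1286, 700, 41]);
translate([414, 290, 0]) cube([66, 66, 689]);
translate([1560, 290, 0]) cube([66, 66, 689]);
translate([414, 850, 0]) cube([66, 66, 689]);
translate([1560, 850, 0]) cube([66, 66, 689]);
translate([480, 290, 573]) cube([1080, 66, 116]);
translate([480, 850, 573]) cube([1080, 66, 116]);
translate([414, 356, 573]) cube([66, 494, 116]);
translate([1560, 356, 573]) cube([66, 494, 116]);


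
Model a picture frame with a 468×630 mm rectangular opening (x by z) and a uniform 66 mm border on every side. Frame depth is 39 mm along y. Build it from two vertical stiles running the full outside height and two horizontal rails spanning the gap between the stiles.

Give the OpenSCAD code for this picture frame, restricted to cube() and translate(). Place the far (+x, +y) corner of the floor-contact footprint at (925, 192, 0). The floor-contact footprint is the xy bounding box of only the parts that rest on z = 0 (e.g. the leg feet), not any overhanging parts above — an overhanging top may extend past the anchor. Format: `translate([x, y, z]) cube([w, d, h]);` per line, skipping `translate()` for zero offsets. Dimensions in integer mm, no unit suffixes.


translate([325, 153, 0]) cube([66, 39, 762]);
translate([859, 153, 0]) cube([66, 39, 762]);
translate([391, 153, 0]) cube([468, 39, 66]);
translate([391, 153, 696]) cube([468, 39, 66]);


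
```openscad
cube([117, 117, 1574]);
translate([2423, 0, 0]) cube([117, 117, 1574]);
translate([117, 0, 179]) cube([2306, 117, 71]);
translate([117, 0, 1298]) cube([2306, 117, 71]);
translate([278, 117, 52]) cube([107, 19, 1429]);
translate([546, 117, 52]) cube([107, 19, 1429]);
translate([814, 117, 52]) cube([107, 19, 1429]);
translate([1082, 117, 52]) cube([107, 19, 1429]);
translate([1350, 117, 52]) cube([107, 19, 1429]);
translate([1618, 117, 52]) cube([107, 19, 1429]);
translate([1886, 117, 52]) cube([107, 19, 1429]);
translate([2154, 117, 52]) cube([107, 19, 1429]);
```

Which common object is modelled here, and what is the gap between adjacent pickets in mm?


A fence section. The picket gap is 161 mm.

Two posts, two rails, 8 pickets — a fence section. Span 2306 mm holds 8 pickets of 107 mm with 9 equal gaps: ⌊(2306 − 8·107) / 9⌋ = 161 mm.


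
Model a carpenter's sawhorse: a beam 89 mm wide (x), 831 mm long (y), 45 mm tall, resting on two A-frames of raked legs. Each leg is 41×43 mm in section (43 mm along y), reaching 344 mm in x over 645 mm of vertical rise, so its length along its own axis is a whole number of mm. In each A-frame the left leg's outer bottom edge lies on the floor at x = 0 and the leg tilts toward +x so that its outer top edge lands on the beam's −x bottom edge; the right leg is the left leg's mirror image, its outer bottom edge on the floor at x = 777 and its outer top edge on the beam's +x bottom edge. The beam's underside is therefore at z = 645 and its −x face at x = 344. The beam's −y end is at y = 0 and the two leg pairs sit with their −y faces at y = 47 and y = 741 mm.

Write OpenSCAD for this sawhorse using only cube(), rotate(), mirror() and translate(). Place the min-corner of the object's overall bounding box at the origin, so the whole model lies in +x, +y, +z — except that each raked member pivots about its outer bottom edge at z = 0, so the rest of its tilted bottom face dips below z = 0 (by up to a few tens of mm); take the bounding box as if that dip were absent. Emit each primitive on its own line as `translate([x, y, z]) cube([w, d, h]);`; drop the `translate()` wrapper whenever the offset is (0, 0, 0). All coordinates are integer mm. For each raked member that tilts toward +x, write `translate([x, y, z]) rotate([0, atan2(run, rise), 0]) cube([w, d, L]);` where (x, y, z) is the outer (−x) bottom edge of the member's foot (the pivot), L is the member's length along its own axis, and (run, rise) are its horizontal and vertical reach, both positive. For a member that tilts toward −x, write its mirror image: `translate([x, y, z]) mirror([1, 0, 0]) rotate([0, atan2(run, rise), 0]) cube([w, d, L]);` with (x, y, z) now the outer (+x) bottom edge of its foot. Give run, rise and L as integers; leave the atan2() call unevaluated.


translate([344, 0, 645]) cube([89, 831, 45]);
translate([0, 47, 0]) rotate([0, atan2(344, 645), 0]) cube([41, 43, 731]);
translate([777, 47, 0]) mirror([1, 0, 0]) rotate([0, atan2(344, 645), 0]) cube([41, 43, 731]);
translate([0, 741, 0]) rotate([0, atan2(344, 645), 0]) cube([41, 43, 731]);
translate([777, 741, 0]) mirror([1, 0, 0]) rotate([0, atan2(344, 645), 0]) cube([41, 43, 731]);


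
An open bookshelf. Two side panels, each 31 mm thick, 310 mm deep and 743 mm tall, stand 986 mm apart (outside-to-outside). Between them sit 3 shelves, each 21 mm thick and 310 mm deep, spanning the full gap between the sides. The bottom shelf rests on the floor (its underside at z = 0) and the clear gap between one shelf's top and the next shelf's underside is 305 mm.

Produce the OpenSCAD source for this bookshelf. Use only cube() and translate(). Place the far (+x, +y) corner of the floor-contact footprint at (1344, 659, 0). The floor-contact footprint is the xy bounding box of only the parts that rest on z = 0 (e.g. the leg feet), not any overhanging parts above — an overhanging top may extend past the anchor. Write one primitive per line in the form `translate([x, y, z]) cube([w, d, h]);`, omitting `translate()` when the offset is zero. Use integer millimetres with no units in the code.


translate([358, 349, 0]) cube([31, 310, 743]);
translate([1313, 349, 0]) cube([31, 310, 743]);
translate([389, 349, 0]) cube([924, 310, 21]);
translate([389, 349, 326]) cube([924, 310, 21]);
translate([389, 349, 652]) cube([924, 310, 21]);


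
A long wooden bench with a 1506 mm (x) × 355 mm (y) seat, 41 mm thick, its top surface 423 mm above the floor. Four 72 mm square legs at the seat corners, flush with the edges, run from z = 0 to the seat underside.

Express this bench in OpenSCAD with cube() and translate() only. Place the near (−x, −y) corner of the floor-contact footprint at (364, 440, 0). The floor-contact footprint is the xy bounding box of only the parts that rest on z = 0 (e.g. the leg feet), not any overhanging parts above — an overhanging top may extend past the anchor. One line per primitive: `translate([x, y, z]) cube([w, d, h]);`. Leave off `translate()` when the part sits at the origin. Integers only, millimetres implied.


translate([364, 440, 382]) cube([1506, 355, 41]);
translate([364, 440, 0]) cube([72, 72, 382]);
translate([364, 723, 0]) cube([72, 72, 382]);
translate([1798, 440, 0]) cube([72, 72, 382]);
translate([1798, 723, 0]) cube([72, 72, 382]);


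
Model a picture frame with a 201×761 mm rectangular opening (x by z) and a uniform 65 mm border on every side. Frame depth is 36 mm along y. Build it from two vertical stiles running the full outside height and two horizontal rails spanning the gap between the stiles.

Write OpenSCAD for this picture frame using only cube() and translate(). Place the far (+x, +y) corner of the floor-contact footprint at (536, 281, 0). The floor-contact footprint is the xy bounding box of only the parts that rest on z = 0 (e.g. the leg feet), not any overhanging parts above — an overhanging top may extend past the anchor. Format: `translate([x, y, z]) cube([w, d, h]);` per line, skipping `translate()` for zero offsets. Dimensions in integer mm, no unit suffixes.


translate([205, 245, 0]) cube([65, 36, 891]);
translate([471, 245, 0]) cube([65, 36, 891]);
translate([270, 245, 0]) cube([201, 36, 65]);
translate([270, 245, 826]) cube([201, 36, 65]);


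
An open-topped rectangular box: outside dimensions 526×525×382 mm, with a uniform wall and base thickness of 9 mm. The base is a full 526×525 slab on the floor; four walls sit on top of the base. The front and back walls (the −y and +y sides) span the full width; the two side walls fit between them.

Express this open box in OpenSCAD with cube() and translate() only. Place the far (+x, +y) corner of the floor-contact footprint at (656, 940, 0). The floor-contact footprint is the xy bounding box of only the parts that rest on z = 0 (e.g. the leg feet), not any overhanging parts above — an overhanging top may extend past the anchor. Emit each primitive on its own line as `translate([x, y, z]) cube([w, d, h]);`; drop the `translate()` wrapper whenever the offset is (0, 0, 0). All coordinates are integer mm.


translate([130, 415, 0]) cube([526, 525, 9]);
translate([130, 415, 9]) cube([526, 9, 373]);
translate([130, 931, 9]) cube([526, 9, 373]);
translate([130, 424, 9]) cube([9, 507, 373]);
translate([647, 424, 9]) cube([9, 507, 373]);


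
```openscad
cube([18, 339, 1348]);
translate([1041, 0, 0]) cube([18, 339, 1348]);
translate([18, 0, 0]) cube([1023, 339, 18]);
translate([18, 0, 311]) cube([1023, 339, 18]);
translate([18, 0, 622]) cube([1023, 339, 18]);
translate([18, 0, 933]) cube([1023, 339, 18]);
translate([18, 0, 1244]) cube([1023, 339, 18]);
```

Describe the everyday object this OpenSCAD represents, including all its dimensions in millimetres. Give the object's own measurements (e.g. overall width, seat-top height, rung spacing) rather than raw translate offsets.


An open bookshelf. Two side panels, each 18 mm thick, 339 mm deep and 1348 mm tall, stand 1059 mm apart (outside-to-outside). Between them sit 5 shelves, each 18 mm thick and 339 mm deep, spanning the full gap between the sides. The bottom shelf rests on the floor (its underside at z = 0) and the clear gap between one shelf's top and the next shelf's underside is 293 mm.


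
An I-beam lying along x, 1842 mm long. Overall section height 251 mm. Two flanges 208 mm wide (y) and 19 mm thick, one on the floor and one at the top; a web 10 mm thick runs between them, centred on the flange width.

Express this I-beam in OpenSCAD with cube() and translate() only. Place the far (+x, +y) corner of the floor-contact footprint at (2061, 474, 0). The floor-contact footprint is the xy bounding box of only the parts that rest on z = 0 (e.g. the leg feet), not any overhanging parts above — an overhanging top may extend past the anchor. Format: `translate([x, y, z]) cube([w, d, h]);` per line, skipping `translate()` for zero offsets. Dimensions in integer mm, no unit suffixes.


translate([219, 266, 0]) cube([1842, 208, 19]);
translate([219, 365, 19]) cube([1842, 10, 213]);
translate([219, 266, 232]) cube([1842, 208, 19]);


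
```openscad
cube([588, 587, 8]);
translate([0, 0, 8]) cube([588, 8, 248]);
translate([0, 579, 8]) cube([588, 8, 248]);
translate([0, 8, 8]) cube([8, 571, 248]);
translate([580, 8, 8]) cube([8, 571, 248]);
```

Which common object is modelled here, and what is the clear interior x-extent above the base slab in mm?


An open box. The internal width is 572 mm.

A 588×587 base slab with four walls standing on it — an open box. The base is 588 mm wide and the walls are 8 mm thick, so the internal width is 588 − 2 × 8 = 572 mm.


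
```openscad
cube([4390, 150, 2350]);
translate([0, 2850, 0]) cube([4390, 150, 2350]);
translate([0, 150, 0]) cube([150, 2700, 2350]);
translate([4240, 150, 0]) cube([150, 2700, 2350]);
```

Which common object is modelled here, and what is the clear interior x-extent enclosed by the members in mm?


A house (or room) frame. The interior width is 4090 mm.

Four 2350 mm walls enclosing a rectangle with no floor or roof — a room or house frame. Outside width is 4390 mm and wall thickness is 150 mm, so the interior width is 4390 − 2 × 150 = 4090 mm.


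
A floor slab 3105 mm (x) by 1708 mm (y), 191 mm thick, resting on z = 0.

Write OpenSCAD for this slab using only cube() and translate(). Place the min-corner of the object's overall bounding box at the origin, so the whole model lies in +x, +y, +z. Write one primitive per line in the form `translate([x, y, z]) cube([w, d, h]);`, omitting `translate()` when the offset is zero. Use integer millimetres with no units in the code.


cube([3105, 1708, 191]);


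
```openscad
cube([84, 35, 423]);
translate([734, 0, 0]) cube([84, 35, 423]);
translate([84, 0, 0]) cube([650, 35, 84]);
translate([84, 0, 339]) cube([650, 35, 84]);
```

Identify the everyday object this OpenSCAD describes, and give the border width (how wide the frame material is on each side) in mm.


A picture frame. The border width is 84 mm.

Four thin pieces enclosing a rectangular opening — a picture frame. The two full-height stiles are 423 mm tall; the top rail sits at z = 339 and is 84 mm tall, so the border above the opening is 423 − 339 = 84 mm, matching the stile x-width.


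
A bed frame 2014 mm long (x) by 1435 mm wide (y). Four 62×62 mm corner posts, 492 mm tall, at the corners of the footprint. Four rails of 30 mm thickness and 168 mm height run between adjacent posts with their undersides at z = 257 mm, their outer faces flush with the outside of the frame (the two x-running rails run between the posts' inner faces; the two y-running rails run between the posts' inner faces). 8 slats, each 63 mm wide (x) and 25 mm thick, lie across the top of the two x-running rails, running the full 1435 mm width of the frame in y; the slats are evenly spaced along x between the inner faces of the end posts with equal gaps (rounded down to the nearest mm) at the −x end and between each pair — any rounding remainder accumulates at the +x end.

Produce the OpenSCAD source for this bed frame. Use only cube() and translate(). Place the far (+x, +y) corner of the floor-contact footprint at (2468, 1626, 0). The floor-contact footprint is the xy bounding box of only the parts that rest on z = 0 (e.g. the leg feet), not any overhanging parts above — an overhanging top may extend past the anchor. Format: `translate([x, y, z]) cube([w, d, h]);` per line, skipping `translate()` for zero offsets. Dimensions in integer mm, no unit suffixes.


// slat z = rail_z + rail_h = 257 + 168 = 425
// slat gap = ⌊(1890 − 8·63) / 9⌋ = 154
translate([454, 191, 0]) cube([62, 62, 492]);
translate([454, 1564, 0]) cube([62, 62, 492]);
translate([2406, 191, 0]) cube([62, 62, 492]);
translate([2406, 1564, 0]) cube([62, 62, 492]);
translate([516, 191, 257]) cube([1890, 30, 168]);
translate([516, 1596, 257]) cube([1890, 30, 168]);
translate([454, 253, 257]) cube([30, 1311, 168]);
translate([2438, 253, 257]) cube([30, 1311, 168]);
translate([670, 191, 425]) cube([63, 1435, 25]);
translate([887, 191, 425]) cube([63, 1435, 25]);
translate([1104, 191, 425]) cube([63, 1435, 25]);
translate([1321, 191, 425]) cube([63, 1435, 25]);
translate([1538, 191, 425]) cube([63, 1435, 25]);
translate([1755, 191, 425]) cube([63, 1435, 25]);
translate([1972, 191, 425]) cube([63, 1435, 25]);
translate([2189, 191, 425]) cube([63, 1435, 25]);


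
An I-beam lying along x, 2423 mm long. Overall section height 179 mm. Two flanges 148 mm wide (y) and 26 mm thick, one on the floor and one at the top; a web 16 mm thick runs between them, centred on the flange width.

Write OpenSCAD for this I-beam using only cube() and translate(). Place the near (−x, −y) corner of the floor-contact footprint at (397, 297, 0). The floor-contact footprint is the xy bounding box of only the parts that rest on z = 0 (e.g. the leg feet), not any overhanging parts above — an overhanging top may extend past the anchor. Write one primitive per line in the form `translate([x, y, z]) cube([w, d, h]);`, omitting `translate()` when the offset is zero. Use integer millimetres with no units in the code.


translate([397, 297, 0]) cube([2423, 148, 26]);
translate([397, 363, 26]) cube([2423, 16, 127]);
translate([397, 297, 153]) cube([2423, 148, 26]);


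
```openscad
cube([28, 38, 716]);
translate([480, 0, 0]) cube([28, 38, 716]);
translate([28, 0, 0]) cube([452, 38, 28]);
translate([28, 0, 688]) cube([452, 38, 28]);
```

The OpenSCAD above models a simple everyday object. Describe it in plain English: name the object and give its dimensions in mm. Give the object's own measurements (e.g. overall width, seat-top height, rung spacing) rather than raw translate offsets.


A rectangular picture frame lying in the x–z plane (depth along y). The opening is 452 mm wide (x) by 660 mm tall (z), surrounded by a border 28 mm wide on all four sides. The frame is 38 mm deep and is made of two full-height vertical stiles with two horizontal rails fitted between them.


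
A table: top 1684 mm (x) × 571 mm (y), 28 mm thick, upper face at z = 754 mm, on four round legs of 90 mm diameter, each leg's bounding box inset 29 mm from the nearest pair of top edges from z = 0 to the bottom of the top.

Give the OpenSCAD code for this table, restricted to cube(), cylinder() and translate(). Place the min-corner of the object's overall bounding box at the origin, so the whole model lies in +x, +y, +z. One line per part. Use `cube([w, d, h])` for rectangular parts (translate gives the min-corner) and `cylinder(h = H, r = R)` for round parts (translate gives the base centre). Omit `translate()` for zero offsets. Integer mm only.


translate([0, 0, 726]) cube([1684, 571, 28]);
translate([74, 74, 0]) cylinder(h = 726, r = 45);
translate([1610, 74, 0]) cylinder(h = 726, r = 45);
translate([74, 497, 0]) cylinder(h = 726, r = 45);
translate([1610, 497, 0]) cylinder(h = 726, r = 45);


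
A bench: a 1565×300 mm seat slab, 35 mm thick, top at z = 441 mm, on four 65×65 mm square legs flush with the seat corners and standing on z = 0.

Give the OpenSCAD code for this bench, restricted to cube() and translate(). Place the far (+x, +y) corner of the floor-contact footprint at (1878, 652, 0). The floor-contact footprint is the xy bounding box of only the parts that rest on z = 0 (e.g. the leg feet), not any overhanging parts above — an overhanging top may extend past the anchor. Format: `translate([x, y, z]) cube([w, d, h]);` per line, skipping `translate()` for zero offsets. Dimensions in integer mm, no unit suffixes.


// leg_h = 441 − 35 = 406
translate([313, 352, 406]) cube([1565, 300, 35]);
translate([313, 352, 0]) cube([65, 65, 406]);
translate([313, 587, 0]) cube([65, 65, 406]);
translate([1813, 352, 0]) cube([65, 65, 406]);
translate([1813, 587, 0]) cube([65, 65, 406]);


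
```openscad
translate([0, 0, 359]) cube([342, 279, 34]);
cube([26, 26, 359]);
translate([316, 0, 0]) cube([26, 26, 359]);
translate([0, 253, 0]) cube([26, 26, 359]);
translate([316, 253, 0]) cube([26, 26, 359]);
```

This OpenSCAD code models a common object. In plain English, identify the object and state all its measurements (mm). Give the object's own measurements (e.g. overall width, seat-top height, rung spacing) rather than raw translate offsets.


A simple wooden stool: a rectangular seat 342 mm (x) by 279 mm (y), 34 mm thick, top face at z = 393 mm, on four square legs, each 26×26 mm in cross-section. The legs rest on z = 0, each flush with a corner of the seat.


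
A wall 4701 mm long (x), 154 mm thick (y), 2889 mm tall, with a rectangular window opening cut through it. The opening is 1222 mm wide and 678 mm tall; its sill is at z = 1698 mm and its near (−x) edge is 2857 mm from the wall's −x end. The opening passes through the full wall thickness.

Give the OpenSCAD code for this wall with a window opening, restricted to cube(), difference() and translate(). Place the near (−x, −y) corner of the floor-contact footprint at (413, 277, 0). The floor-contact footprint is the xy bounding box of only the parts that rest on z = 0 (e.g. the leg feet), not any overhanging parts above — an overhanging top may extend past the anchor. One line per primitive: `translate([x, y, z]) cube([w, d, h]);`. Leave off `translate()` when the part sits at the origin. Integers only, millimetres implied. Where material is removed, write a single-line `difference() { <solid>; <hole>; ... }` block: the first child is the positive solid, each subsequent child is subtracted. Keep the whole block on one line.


difference() { translate([413, 277, 0]) cube([4701, 154, 2889]); translate([3270, 277, 1698]) cube([1222, 154, 678]); }


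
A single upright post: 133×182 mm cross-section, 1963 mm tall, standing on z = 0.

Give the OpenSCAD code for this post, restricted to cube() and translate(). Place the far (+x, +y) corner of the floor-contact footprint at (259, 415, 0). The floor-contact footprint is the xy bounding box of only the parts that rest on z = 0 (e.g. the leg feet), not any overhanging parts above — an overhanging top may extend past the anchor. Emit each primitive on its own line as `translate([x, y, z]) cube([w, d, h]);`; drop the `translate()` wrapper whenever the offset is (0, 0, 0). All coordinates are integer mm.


translate([126, 233, 0]) cube([133, 182, 1963]);


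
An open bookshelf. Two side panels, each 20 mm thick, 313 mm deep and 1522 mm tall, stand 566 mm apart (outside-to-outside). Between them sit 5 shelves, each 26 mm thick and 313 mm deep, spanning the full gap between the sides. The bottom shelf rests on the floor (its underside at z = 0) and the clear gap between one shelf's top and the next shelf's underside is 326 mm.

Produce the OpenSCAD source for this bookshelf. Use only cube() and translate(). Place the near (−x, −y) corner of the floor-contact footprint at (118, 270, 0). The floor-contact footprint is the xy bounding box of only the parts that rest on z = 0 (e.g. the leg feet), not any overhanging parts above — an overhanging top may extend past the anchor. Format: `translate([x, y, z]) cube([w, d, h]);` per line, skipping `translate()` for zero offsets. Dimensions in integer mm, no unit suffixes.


translate([118, 270, 0]) cube([20, 313, 1522]);
translate([664, 270, 0]) cube([20, 313, 1522]);
translate([138, 270, 0]) cube([526, 313, 26]);
translate([138, 270, 352]) cube([526, 313, 26]);
translate([138, 270, 704]) cube([526, 313, 26]);
translate([138, 270, 1056]) cube([526, 313, 26]);
translate([138, 270, 1408]) cube([526, 313, 26]);


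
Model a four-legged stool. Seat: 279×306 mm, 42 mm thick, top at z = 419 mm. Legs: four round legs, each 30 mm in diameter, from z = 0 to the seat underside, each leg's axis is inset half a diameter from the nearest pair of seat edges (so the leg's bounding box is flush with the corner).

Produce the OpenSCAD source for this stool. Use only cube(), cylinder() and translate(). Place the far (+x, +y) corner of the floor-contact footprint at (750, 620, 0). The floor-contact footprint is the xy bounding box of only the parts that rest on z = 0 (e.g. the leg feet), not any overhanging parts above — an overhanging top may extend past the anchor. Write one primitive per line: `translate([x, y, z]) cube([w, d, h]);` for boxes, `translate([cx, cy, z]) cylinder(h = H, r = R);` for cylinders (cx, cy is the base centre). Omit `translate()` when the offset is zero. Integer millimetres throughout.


translate([471, 314, 377]) cube([279, 306, 42]);
translate([486, 329, 0]) cylinder(h = 377, r = 15);
translate([735, 329, 0]) cylinder(h = 377, r = 15);
translate([486, 605, 0]) cylinder(h = 377, r = 15);
translate([735, 605, 0]) cylinder(h = 377, r = 15);


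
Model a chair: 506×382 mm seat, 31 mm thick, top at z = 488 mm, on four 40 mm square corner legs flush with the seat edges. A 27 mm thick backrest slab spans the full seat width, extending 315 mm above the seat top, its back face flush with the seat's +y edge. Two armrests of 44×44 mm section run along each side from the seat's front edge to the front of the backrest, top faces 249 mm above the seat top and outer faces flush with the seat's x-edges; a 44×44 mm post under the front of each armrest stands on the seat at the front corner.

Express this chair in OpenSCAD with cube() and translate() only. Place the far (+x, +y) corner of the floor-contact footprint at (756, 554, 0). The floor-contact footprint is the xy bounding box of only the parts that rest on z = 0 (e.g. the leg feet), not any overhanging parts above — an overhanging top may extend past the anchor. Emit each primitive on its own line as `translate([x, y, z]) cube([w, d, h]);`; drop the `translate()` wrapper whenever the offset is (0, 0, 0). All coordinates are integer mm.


translate([250, 172, 457]) cube([506, 382, 31]);
translate([250, 172, 0]) cube([40, 40, 457]);
translate([716, 172, 0]) cube([40, 40, 457]);
translate([250, 514, 0]) cube([40, 40, 457]);
translate([716, 514, 0]) cube([40, 40, 457]);
translate([250, 527, 488]) cube([506, 27, 315]);
translate([250, 172, 693]) cube([44, 355, 44]);
translate([712, 172, 693]) cube([44, 355, 44]);
translate([250, 172, 488]) cube([44, 44, 205]);
translate([712, 172, 488]) cube([44, 44, 205]);


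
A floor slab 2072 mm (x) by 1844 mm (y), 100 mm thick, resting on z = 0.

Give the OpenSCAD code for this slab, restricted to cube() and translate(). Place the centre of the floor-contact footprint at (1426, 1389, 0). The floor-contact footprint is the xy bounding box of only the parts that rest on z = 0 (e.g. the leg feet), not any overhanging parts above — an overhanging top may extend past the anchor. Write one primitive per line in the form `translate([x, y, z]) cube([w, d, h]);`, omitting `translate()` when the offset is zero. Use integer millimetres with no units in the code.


translate([390, 467, 0]) cube([2072, 1844, 100]);


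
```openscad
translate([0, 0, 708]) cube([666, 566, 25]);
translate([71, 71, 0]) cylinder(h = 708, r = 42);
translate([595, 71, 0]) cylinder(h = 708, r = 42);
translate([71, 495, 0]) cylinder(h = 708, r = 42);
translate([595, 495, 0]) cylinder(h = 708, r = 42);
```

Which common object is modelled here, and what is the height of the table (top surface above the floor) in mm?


A table. The table height is 733 mm.

A 666×566×25 slab sits at z = 708 on four Ø84 mm round legs — a table. The top surface is at 708 + 25 = 733 mm.


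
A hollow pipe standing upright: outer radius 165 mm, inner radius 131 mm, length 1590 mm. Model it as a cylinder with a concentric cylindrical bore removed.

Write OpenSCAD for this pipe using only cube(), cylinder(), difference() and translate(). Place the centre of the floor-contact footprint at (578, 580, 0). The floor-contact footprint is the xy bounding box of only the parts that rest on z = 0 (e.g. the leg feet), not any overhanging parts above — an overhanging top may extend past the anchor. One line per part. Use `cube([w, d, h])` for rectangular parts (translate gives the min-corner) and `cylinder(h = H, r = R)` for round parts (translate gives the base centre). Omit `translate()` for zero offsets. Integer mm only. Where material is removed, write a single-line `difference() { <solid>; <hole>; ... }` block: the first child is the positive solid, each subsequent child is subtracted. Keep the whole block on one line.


difference() { translate([578, 580, 0]) cylinder(h = 1590, r = 165); translate([578, 580, 0]) cylinder(h = 1590, r = 131); }


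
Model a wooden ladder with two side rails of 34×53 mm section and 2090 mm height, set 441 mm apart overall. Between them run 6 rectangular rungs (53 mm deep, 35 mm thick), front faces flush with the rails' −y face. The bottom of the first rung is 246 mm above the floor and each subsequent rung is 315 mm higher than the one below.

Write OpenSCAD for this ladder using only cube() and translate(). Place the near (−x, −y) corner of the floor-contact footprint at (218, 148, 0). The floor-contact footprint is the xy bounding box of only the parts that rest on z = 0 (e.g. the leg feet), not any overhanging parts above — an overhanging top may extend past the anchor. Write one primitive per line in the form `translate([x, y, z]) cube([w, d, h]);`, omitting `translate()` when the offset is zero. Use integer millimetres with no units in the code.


translate([218, 148, 0]) cube([34, 53, 2090]);
translate([625, 148, 0]) cube([34, 53, 2090]);
translate([252, 148, 246]) cube([373, 53, 35]);
translate([252, 148, 561]) cube([373, 53, 35]);
translate([252, 148, 876]) cube([373, 53, 35]);
translate([252, 148, 1191]) cube([373, 53, 35]);
translate([252, 148, 1506]) cube([373, 53, 35]);
translate([252, 148, 1821]) cube([373, 53, 35]);


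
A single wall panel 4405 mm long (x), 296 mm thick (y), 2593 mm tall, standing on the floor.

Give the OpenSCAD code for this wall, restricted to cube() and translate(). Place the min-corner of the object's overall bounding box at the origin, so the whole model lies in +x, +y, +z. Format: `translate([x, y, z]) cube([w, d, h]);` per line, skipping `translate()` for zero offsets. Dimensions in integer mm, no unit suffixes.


cube([4405, 296, 2593]);


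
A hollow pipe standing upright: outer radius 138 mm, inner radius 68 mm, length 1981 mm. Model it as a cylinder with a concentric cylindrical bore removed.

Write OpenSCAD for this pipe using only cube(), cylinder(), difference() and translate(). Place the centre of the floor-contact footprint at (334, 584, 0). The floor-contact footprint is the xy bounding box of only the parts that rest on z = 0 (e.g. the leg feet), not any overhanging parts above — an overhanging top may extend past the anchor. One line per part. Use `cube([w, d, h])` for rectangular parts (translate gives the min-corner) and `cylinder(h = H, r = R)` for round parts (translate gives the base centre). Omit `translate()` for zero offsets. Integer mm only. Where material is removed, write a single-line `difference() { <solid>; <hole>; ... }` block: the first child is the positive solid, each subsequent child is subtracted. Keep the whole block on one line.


difference() { translate([334, 584, 0]) cylinder(h = 1981, r = 138); translate([334, 584, 0]) cylinder(h = 1981, r = 68); }


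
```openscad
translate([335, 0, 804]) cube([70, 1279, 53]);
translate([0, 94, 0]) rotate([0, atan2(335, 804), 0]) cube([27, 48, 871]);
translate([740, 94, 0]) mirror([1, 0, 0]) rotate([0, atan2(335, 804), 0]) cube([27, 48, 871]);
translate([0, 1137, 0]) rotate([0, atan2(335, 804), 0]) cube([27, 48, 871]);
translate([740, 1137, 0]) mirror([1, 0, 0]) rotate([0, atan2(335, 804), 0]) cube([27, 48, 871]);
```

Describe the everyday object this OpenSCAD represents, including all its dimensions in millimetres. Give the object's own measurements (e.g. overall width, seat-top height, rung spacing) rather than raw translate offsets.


A sawhorse. A 70×1279×53 mm beam (x, y, z) sits on two A-frame leg pairs. Each pair is two raked legs of 27×48 mm section (48 mm along y) splaying symmetrically in x. Each leg rises 804 mm vertically over 335 mm of horizontal reach and is 871 mm long along its own axis. Every leg's outer bottom edge rests on the floor and its outer top edge meets a bottom edge of the beam — the left legs (tilting toward +x) meet the beam's −x bottom edge, the right legs (their mirror images, tilting toward −x) meet its +x bottom edge — so the leg tops tuck under the beam, the beam's underside is 804 mm above the floor, and the feet are 740 mm apart outside-to-outside with the beam centred between them. The two leg pairs are set in 94 mm from either end of the beam.


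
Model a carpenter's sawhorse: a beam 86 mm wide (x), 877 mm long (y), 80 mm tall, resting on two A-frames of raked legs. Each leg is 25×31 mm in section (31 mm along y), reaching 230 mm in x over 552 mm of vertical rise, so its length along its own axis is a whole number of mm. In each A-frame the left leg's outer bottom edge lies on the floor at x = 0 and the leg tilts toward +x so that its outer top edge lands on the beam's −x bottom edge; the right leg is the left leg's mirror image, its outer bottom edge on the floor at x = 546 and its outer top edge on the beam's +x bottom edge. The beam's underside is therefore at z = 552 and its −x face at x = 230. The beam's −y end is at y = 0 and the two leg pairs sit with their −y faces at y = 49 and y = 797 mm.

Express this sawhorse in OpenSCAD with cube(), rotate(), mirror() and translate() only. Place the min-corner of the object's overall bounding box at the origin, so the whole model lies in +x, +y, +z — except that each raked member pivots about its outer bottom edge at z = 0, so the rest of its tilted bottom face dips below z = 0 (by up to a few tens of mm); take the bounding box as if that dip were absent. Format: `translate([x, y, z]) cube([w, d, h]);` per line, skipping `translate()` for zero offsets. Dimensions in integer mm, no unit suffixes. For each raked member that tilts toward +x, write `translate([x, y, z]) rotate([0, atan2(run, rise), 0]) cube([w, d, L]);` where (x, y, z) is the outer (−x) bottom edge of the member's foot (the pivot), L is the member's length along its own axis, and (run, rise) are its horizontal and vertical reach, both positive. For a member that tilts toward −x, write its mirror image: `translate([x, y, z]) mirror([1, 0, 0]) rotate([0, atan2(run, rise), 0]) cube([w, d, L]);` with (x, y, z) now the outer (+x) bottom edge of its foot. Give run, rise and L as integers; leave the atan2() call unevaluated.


translate([230, 0, 552]) cube([86, 877, 80]);
translate([0, 49, 0]) rotate([0, atan2(230, 552), 0]) cube([25, 31, 598]);
translate([546, 49, 0]) mirror([1, 0, 0]) rotate([0, atan2(230, 552), 0]) cube([25, 31, 598]);
translate([0, 797, 0]) rotate([0, atan2(230, 552), 0]) cube([25, 31, 598]);
translate([546, 797, 0]) mirror([1, 0, 0]) rotate([0, atan2(230, 552), 0]) cube([25, 31, 598]);


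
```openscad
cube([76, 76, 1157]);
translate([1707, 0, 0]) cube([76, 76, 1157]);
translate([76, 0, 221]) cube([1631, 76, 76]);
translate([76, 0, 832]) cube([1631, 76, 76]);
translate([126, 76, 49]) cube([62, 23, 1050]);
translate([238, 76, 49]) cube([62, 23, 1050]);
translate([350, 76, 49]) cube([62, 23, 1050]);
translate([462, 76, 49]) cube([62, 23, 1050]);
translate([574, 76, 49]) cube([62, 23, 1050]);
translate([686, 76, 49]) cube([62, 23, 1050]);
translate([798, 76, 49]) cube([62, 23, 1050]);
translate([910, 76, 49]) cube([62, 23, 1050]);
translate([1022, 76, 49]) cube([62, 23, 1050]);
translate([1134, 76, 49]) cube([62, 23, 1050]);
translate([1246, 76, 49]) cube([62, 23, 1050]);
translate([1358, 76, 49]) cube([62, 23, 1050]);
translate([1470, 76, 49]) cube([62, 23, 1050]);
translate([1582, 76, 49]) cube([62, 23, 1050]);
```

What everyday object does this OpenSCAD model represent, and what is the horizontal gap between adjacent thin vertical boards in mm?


A fence section. The picket gap is 50 mm.

Two posts, two rails, 14 pickets — a fence section. Span 1631 mm holds 14 pickets of 62 mm with 15 equal gaps: ⌊(1631 − 14·62) / 15⌋ = 50 mm.


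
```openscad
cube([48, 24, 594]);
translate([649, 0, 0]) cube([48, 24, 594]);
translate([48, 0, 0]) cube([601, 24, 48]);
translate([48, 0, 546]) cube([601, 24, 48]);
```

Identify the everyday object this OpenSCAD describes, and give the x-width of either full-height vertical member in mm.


A picture frame. The border width is 48 mm.

Four thin pieces enclosing a rectangular opening — a picture frame. The two full-height stiles are 594 mm tall; the top rail sits at z = 546 and is 48 mm tall, so the border above the opening is 594 − 546 = 48 mm, matching the stile x-width.


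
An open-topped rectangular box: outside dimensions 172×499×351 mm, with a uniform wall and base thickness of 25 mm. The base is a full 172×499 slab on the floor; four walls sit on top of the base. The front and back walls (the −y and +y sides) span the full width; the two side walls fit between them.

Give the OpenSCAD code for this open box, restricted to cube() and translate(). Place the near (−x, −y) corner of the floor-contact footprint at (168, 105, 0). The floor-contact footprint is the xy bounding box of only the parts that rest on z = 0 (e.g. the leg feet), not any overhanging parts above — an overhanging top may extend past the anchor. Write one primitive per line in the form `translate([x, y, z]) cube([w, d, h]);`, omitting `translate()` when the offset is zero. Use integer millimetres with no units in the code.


translate([168, 105, 0]) cube([172, 499, 25]);
translate([168, 105, 25]) cube([172, 25, 326]);
translate([168, 579, 25]) cube([172, 25, 326]);
translate([168, 130, 25]) cube([25, 449, 326]);
translate([315, 130, 25]) cube([25, 449, 326]);
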